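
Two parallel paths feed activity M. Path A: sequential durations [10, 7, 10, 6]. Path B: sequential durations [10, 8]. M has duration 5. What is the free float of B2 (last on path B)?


ES(B2) = sum of predecessors on chain B = 10
EF(B2) = ES + duration = 10 + 8 = 18
Successor of B2 is M. ES(M) = max(sum(A), sum(B)) = max(33, 18) = 33
Free float = ES(successor) - EF(current) = 33 - 18 = 15

15


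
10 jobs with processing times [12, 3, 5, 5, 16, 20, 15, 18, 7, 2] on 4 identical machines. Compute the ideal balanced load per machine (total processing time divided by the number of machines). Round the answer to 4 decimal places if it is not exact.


Total processing time = 12 + 3 + 5 + 5 + 16 + 20 + 15 + 18 + 7 + 2 = 103
Number of machines = 4
Ideal balanced load = 103 / 4 = 25.75

25.75


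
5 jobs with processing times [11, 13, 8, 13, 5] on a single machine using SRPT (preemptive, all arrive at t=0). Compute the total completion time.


Since all jobs arrive at t=0, SRPT equals SPT ordering.
SPT order: [5, 8, 11, 13, 13]
Completion times:
  Job 1: p=5, C=5
  Job 2: p=8, C=13
  Job 3: p=11, C=24
  Job 4: p=13, C=37
  Job 5: p=13, C=50
Total completion time = 5 + 13 + 24 + 37 + 50 = 129

129


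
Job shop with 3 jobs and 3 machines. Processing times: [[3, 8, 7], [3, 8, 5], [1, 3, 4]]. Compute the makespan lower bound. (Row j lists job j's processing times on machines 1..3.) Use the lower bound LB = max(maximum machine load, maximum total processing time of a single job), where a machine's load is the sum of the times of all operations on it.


Machine loads:
  Machine 1: 3 + 3 + 1 = 7
  Machine 2: 8 + 8 + 3 = 19
  Machine 3: 7 + 5 + 4 = 16
Max machine load = 19
Job totals:
  Job 1: 18
  Job 2: 16
  Job 3: 8
Max job total = 18
Lower bound = max(19, 18) = 19

19


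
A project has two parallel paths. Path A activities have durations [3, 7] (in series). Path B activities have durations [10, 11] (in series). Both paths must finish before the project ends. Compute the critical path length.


Path A total = 3 + 7 = 10
Path B total = 10 + 11 = 21
Critical path = longest path = max(10, 21) = 21

21


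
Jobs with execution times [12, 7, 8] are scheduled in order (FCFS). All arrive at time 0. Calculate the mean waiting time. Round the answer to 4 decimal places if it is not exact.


FCFS order (as given): [12, 7, 8]
Waiting times:
  Job 1: wait = 0
  Job 2: wait = 12
  Job 3: wait = 19
Sum of waiting times = 31
Average waiting time = 31/3 = 10.3333

10.3333


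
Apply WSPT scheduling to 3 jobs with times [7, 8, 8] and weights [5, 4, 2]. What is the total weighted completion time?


Compute p/w ratios and sort ascending (WSPT): [(7, 5), (8, 4), (8, 2)]
Compute weighted completion times:
  Job (p=7,w=5): C=7, w*C=5*7=35
  Job (p=8,w=4): C=15, w*C=4*15=60
  Job (p=8,w=2): C=23, w*C=2*23=46
Total weighted completion time = 141

141


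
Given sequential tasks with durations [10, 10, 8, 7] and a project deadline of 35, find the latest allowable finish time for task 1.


LF(activity 1) = deadline - sum of successor durations
Successors: activities 2 through 4 with durations [10, 8, 7]
Sum of successor durations = 25
LF = 35 - 25 = 10

10


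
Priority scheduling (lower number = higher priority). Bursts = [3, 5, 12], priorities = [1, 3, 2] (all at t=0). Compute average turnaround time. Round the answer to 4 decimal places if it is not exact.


Sort by priority (ascending = highest first):
Order: [(1, 3), (2, 12), (3, 5)]
Completion times:
  Priority 1, burst=3, C=3
  Priority 2, burst=12, C=15
  Priority 3, burst=5, C=20
Average turnaround = 38/3 = 12.6667

12.6667


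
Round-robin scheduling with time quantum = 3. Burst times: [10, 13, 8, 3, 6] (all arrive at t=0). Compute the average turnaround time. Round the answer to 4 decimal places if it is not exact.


Time quantum = 3
Execution trace:
  J1 runs 3 units, time = 3
  J2 runs 3 units, time = 6
  J3 runs 3 units, time = 9
  J4 runs 3 units, time = 12
  J5 runs 3 units, time = 15
  J1 runs 3 units, time = 18
  J2 runs 3 units, time = 21
  J3 runs 3 units, time = 24
  J5 runs 3 units, time = 27
  J1 runs 3 units, time = 30
  J2 runs 3 units, time = 33
  J3 runs 2 units, time = 35
  J1 runs 1 units, time = 36
  J2 runs 3 units, time = 39
  J2 runs 1 units, time = 40
Finish times: [36, 40, 35, 12, 27]
Average turnaround = 150/5 = 30.0

30.0


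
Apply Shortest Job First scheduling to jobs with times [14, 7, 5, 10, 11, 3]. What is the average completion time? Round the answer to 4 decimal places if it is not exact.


SJF order (ascending): [3, 5, 7, 10, 11, 14]
Completion times:
  Job 1: burst=3, C=3
  Job 2: burst=5, C=8
  Job 3: burst=7, C=15
  Job 4: burst=10, C=25
  Job 5: burst=11, C=36
  Job 6: burst=14, C=50
Average completion = 137/6 = 22.8333

22.8333


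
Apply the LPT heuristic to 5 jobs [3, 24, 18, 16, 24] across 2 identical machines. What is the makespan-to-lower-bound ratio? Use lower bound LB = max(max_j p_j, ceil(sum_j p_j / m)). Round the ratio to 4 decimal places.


LPT order: [24, 24, 18, 16, 3]
Machine loads after assignment: [42, 43]
LPT makespan = 43
Lower bound = max(max_job, ceil(total/2)) = max(24, 43) = 43
Ratio = 43 / 43 = 1.0

1.0


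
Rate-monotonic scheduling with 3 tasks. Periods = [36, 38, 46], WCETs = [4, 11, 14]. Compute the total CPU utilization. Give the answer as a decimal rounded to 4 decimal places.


Compute individual utilizations (exact fractions):
  Task 1: C/T = 4/36 = 1/9 (approx. 0.1111)
  Task 2: C/T = 11/38 (approx. 0.2895)
  Task 3: C/T = 14/46 = 7/23 (approx. 0.3043)
Total utilization U = 1/9 + 11/38 + 7/23 = 5545/7866
Rounded to 4 decimal places: U = 0.7049
RM (Liu & Layland) bound for 3 tasks = 0.779763; compare with U = 5545/7866 (approx. 0.704933)
U <= bound, so schedulable by RM sufficient condition.

0.7049


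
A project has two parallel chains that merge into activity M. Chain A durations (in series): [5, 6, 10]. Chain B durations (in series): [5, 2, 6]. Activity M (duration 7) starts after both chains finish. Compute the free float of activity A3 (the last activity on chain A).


ES(A3) = sum of predecessors on chain A = 11
EF(A3) = ES + duration = 11 + 10 = 21
Successor of A3 is M. ES(M) = max(sum(A), sum(B)) = max(21, 13) = 21
Free float = ES(successor) - EF(current) = 21 - 21 = 0

0


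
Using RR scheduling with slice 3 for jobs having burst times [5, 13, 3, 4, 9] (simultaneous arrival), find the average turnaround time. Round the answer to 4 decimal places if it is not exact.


Time quantum = 3
Execution trace:
  J1 runs 3 units, time = 3
  J2 runs 3 units, time = 6
  J3 runs 3 units, time = 9
  J4 runs 3 units, time = 12
  J5 runs 3 units, time = 15
  J1 runs 2 units, time = 17
  J2 runs 3 units, time = 20
  J4 runs 1 units, time = 21
  J5 runs 3 units, time = 24
  J2 runs 3 units, time = 27
  J5 runs 3 units, time = 30
  J2 runs 3 units, time = 33
  J2 runs 1 units, time = 34
Finish times: [17, 34, 9, 21, 30]
Average turnaround = 111/5 = 22.2

22.2


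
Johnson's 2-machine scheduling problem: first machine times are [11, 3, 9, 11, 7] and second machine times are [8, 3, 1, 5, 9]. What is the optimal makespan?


Apply Johnson's rule:
  Group 1 (a <= b): [(2, 3, 3), (5, 7, 9)]
  Group 2 (a > b): [(1, 11, 8), (4, 11, 5), (3, 9, 1)]
Optimal job order: [2, 5, 1, 4, 3]
Schedule:
  Job 2: M1 done at 3, M2 done at 6
  Job 5: M1 done at 10, M2 done at 19
  Job 1: M1 done at 21, M2 done at 29
  Job 4: M1 done at 32, M2 done at 37
  Job 3: M1 done at 41, M2 done at 42
Makespan = 42

42


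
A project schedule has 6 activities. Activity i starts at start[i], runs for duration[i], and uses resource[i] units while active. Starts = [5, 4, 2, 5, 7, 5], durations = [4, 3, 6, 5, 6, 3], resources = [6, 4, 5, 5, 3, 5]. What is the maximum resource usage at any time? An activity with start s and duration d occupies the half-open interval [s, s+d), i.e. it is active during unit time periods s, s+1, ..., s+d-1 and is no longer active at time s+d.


Each activity i is active on [start_i, start_i + duration_i).
Compute total resource usage per time slot:
  t=0: active resources = [], total = 0
  t=1: active resources = [], total = 0
  t=2: active resources = [5], total = 5
  t=3: active resources = [5], total = 5
  t=4: active resources = [4, 5], total = 9
  t=5: active resources = [6, 4, 5, 5, 5], total = 25
  t=6: active resources = [6, 4, 5, 5, 5], total = 25
  t=7: active resources = [6, 5, 5, 3, 5], total = 24
  t=8: active resources = [6, 5, 3], total = 14
  t=9: active resources = [5, 3], total = 8
  t=10: active resources = [3], total = 3
  t=11: active resources = [3], total = 3
  t=12: active resources = [3], total = 3
Peak resource demand = 25

25


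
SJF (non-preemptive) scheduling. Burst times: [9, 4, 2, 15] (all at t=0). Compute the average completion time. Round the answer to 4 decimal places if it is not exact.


SJF order (ascending): [2, 4, 9, 15]
Completion times:
  Job 1: burst=2, C=2
  Job 2: burst=4, C=6
  Job 3: burst=9, C=15
  Job 4: burst=15, C=30
Average completion = 53/4 = 13.25

13.25


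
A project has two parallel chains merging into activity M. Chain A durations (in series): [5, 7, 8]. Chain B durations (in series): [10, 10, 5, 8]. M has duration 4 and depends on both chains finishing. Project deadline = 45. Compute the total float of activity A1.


Forward pass: ES(A1) = sum of predecessors on chain A = 0
EF = ES + duration = 0 + 5 = 5
Backward pass: LF(M) = deadline = 45; LS(M) = 45 - 4 = 41
LF(A1) = LS(M) - sum(successors on chain A) = 41 - 15 = 26
LS = LF - duration = 26 - 5 = 21
Total float = LS - ES = 21 - 0 = 21

21


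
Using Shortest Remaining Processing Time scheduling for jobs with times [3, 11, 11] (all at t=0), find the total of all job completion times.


Since all jobs arrive at t=0, SRPT equals SPT ordering.
SPT order: [3, 11, 11]
Completion times:
  Job 1: p=3, C=3
  Job 2: p=11, C=14
  Job 3: p=11, C=25
Total completion time = 3 + 14 + 25 = 42

42


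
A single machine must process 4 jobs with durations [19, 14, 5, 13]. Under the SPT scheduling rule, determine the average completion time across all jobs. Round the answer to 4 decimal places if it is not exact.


Sort jobs by processing time (SPT order): [5, 13, 14, 19]
Compute completion times sequentially:
  Job 1: processing = 5, completes at 5
  Job 2: processing = 13, completes at 18
  Job 3: processing = 14, completes at 32
  Job 4: processing = 19, completes at 51
Sum of completion times = 106
Average completion time = 106/4 = 26.5

26.5


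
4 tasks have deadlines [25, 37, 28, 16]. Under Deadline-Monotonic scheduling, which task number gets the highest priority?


Sort tasks by relative deadline (ascending):
  Task 4: deadline = 16
  Task 1: deadline = 25
  Task 3: deadline = 28
  Task 2: deadline = 37
Priority order (highest first): [4, 1, 3, 2]
Highest priority task = 4

4


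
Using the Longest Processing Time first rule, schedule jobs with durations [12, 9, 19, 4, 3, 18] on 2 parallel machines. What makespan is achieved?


Sort jobs in decreasing order (LPT): [19, 18, 12, 9, 4, 3]
Assign each job to the least loaded machine:
  Machine 1: jobs [19, 9, 4], load = 32
  Machine 2: jobs [18, 12, 3], load = 33
Makespan = max load = 33

33


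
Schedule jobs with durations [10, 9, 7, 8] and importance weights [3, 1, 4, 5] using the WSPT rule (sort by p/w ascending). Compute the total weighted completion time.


Compute p/w ratios and sort ascending (WSPT): [(8, 5), (7, 4), (10, 3), (9, 1)]
Compute weighted completion times:
  Job (p=8,w=5): C=8, w*C=5*8=40
  Job (p=7,w=4): C=15, w*C=4*15=60
  Job (p=10,w=3): C=25, w*C=3*25=75
  Job (p=9,w=1): C=34, w*C=1*34=34
Total weighted completion time = 209

209


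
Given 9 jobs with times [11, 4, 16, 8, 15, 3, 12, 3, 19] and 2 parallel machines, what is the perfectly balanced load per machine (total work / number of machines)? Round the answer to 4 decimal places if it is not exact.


Total processing time = 11 + 4 + 16 + 8 + 15 + 3 + 12 + 3 + 19 = 91
Number of machines = 2
Ideal balanced load = 91 / 2 = 45.5

45.5


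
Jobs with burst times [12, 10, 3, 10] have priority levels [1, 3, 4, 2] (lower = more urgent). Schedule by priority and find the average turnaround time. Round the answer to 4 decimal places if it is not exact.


Sort by priority (ascending = highest first):
Order: [(1, 12), (2, 10), (3, 10), (4, 3)]
Completion times:
  Priority 1, burst=12, C=12
  Priority 2, burst=10, C=22
  Priority 3, burst=10, C=32
  Priority 4, burst=3, C=35
Average turnaround = 101/4 = 25.25

25.25


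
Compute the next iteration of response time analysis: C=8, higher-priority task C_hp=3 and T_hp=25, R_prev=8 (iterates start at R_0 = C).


R_next = C + ceil(R_prev / T_hp) * C_hp
ceil(8 / 25) = ceil(0.32) = 1
Interference = 1 * 3 = 3
R_next = 8 + 3 = 11

11


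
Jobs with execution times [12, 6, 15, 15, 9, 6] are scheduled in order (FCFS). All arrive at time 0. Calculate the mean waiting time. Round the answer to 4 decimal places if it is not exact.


FCFS order (as given): [12, 6, 15, 15, 9, 6]
Waiting times:
  Job 1: wait = 0
  Job 2: wait = 12
  Job 3: wait = 18
  Job 4: wait = 33
  Job 5: wait = 48
  Job 6: wait = 57
Sum of waiting times = 168
Average waiting time = 168/6 = 28.0

28.0


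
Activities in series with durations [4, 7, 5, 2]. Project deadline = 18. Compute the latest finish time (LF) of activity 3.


LF(activity 3) = deadline - sum of successor durations
Successors: activities 4 through 4 with durations [2]
Sum of successor durations = 2
LF = 18 - 2 = 16

16


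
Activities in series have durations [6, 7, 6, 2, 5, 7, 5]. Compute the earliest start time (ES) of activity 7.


Activity 7 starts after activities 1 through 6 complete.
Predecessor durations: [6, 7, 6, 2, 5, 7]
ES = 6 + 7 + 6 + 2 + 5 + 7 = 33

33


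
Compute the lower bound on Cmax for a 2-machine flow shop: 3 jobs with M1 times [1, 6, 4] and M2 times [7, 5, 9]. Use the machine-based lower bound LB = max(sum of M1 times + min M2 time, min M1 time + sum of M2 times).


LB1 = sum(M1 times) + min(M2 times) = 11 + 5 = 16
LB2 = min(M1 times) + sum(M2 times) = 1 + 21 = 22
Lower bound = max(LB1, LB2) = max(16, 22) = 22

22


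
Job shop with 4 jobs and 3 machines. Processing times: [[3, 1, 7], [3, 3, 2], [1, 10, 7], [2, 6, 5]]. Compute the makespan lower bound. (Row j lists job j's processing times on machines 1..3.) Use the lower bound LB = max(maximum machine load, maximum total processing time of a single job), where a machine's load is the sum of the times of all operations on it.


Machine loads:
  Machine 1: 3 + 3 + 1 + 2 = 9
  Machine 2: 1 + 3 + 10 + 6 = 20
  Machine 3: 7 + 2 + 7 + 5 = 21
Max machine load = 21
Job totals:
  Job 1: 11
  Job 2: 8
  Job 3: 18
  Job 4: 13
Max job total = 18
Lower bound = max(21, 18) = 21

21


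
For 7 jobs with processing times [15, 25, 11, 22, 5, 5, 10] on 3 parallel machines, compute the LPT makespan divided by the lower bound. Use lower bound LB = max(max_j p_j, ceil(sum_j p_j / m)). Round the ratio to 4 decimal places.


LPT order: [25, 22, 15, 11, 10, 5, 5]
Machine loads after assignment: [30, 32, 31]
LPT makespan = 32
Lower bound = max(max_job, ceil(total/3)) = max(25, 31) = 31
Ratio = 32 / 31 = 1.0323

1.0323


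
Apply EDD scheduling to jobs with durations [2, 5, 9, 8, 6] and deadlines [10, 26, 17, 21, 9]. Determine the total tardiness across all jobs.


Sort by due date (EDD order): [(6, 9), (2, 10), (9, 17), (8, 21), (5, 26)]
Compute completion times and tardiness:
  Job 1: p=6, d=9, C=6, tardiness=max(0,6-9)=0
  Job 2: p=2, d=10, C=8, tardiness=max(0,8-10)=0
  Job 3: p=9, d=17, C=17, tardiness=max(0,17-17)=0
  Job 4: p=8, d=21, C=25, tardiness=max(0,25-21)=4
  Job 5: p=5, d=26, C=30, tardiness=max(0,30-26)=4
Total tardiness = 8

8


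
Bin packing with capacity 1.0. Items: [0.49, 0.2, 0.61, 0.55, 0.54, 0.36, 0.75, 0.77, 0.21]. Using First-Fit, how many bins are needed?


Place items sequentially using First-Fit:
  Item 0.49 -> new Bin 1
  Item 0.2 -> Bin 1 (now 0.69)
  Item 0.61 -> new Bin 2
  Item 0.55 -> new Bin 3
  Item 0.54 -> new Bin 4
  Item 0.36 -> Bin 2 (now 0.97)
  Item 0.75 -> new Bin 5
  Item 0.77 -> new Bin 6
  Item 0.21 -> Bin 1 (now 0.9)
Total bins used = 6

6


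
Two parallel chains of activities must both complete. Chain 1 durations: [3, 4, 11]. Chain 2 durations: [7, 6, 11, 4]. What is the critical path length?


Path A total = 3 + 4 + 11 = 18
Path B total = 7 + 6 + 11 + 4 = 28
Critical path = longest path = max(18, 28) = 28

28


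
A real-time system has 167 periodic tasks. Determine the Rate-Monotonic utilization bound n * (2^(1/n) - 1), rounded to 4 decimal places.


Compute 2^(1/167) = 1.0041592075
Subtract 1: 1.0041592075 - 1 = 0.0041592075
Multiply by n: 167 * 0.0041592075 = 0.6945876525
Round to 4 dp: 0.6946

0.6946


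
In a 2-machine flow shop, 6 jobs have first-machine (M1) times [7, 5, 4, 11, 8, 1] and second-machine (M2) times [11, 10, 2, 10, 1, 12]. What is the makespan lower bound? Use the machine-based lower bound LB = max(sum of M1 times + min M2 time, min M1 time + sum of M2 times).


LB1 = sum(M1 times) + min(M2 times) = 36 + 1 = 37
LB2 = min(M1 times) + sum(M2 times) = 1 + 46 = 47
Lower bound = max(LB1, LB2) = max(37, 47) = 47

47


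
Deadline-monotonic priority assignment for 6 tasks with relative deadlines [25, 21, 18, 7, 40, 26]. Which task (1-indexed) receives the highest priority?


Sort tasks by relative deadline (ascending):
  Task 4: deadline = 7
  Task 3: deadline = 18
  Task 2: deadline = 21
  Task 1: deadline = 25
  Task 6: deadline = 26
  Task 5: deadline = 40
Priority order (highest first): [4, 3, 2, 1, 6, 5]
Highest priority task = 4

4


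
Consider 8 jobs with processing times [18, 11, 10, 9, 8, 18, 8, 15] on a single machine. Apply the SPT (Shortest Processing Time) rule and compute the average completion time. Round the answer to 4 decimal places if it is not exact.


Sort jobs by processing time (SPT order): [8, 8, 9, 10, 11, 15, 18, 18]
Compute completion times sequentially:
  Job 1: processing = 8, completes at 8
  Job 2: processing = 8, completes at 16
  Job 3: processing = 9, completes at 25
  Job 4: processing = 10, completes at 35
  Job 5: processing = 11, completes at 46
  Job 6: processing = 15, completes at 61
  Job 7: processing = 18, completes at 79
  Job 8: processing = 18, completes at 97
Sum of completion times = 367
Average completion time = 367/8 = 45.875

45.875


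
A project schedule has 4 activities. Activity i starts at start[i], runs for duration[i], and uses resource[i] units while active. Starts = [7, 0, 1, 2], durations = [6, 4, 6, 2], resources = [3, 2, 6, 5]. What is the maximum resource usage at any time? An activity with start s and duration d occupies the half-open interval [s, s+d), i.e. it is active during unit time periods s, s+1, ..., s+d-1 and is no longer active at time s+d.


Each activity i is active on [start_i, start_i + duration_i).
Compute total resource usage per time slot:
  t=0: active resources = [2], total = 2
  t=1: active resources = [2, 6], total = 8
  t=2: active resources = [2, 6, 5], total = 13
  t=3: active resources = [2, 6, 5], total = 13
  t=4: active resources = [6], total = 6
  t=5: active resources = [6], total = 6
  t=6: active resources = [6], total = 6
  t=7: active resources = [3], total = 3
  t=8: active resources = [3], total = 3
  t=9: active resources = [3], total = 3
  t=10: active resources = [3], total = 3
  t=11: active resources = [3], total = 3
  t=12: active resources = [3], total = 3
Peak resource demand = 13

13


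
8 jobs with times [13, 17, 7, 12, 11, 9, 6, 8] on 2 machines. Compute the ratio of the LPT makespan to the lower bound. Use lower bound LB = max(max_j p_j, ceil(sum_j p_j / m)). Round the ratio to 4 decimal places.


LPT order: [17, 13, 12, 11, 9, 8, 7, 6]
Machine loads after assignment: [42, 41]
LPT makespan = 42
Lower bound = max(max_job, ceil(total/2)) = max(17, 42) = 42
Ratio = 42 / 42 = 1.0

1.0


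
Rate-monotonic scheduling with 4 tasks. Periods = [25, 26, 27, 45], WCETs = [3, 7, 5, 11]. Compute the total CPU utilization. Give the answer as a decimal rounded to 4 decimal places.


Compute individual utilizations (exact fractions):
  Task 1: C/T = 3/25 (approx. 0.12)
  Task 2: C/T = 7/26 (approx. 0.2692)
  Task 3: C/T = 5/27 (approx. 0.1852)
  Task 4: C/T = 11/45 (approx. 0.2444)
Total utilization U = 3/25 + 7/26 + 5/27 + 11/45 = 14371/17550
Rounded to 4 decimal places: U = 0.8189
RM (Liu & Layland) bound for 4 tasks = 0.756828; compare with U = 14371/17550 (approx. 0.818860)
bound < U <= 1, so the RM sufficient condition is not met (inconclusive; an exact test such as response-time analysis is needed).

0.8189


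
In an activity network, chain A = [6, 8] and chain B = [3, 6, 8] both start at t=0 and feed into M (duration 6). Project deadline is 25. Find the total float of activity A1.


Forward pass: ES(A1) = sum of predecessors on chain A = 0
EF = ES + duration = 0 + 6 = 6
Backward pass: LF(M) = deadline = 25; LS(M) = 25 - 6 = 19
LF(A1) = LS(M) - sum(successors on chain A) = 19 - 8 = 11
LS = LF - duration = 11 - 6 = 5
Total float = LS - ES = 5 - 0 = 5

5


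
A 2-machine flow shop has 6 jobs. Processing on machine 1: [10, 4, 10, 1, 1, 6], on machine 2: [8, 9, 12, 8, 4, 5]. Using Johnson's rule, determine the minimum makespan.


Apply Johnson's rule:
  Group 1 (a <= b): [(4, 1, 8), (5, 1, 4), (2, 4, 9), (3, 10, 12)]
  Group 2 (a > b): [(1, 10, 8), (6, 6, 5)]
Optimal job order: [4, 5, 2, 3, 1, 6]
Schedule:
  Job 4: M1 done at 1, M2 done at 9
  Job 5: M1 done at 2, M2 done at 13
  Job 2: M1 done at 6, M2 done at 22
  Job 3: M1 done at 16, M2 done at 34
  Job 1: M1 done at 26, M2 done at 42
  Job 6: M1 done at 32, M2 done at 47
Makespan = 47

47


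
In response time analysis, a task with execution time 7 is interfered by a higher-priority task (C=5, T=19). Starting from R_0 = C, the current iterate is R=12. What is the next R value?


R_next = C + ceil(R_prev / T_hp) * C_hp
ceil(12 / 19) = ceil(0.6316) = 1
Interference = 1 * 5 = 5
R_next = 7 + 5 = 12
R_next = R_prev, so the iteration has converged (response time = 12).

12


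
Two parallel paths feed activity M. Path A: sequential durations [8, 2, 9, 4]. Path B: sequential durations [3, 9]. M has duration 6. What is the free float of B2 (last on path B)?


ES(B2) = sum of predecessors on chain B = 3
EF(B2) = ES + duration = 3 + 9 = 12
Successor of B2 is M. ES(M) = max(sum(A), sum(B)) = max(23, 12) = 23
Free float = ES(successor) - EF(current) = 23 - 12 = 11

11


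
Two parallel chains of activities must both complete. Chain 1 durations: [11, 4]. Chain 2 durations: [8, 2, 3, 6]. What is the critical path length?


Path A total = 11 + 4 = 15
Path B total = 8 + 2 + 3 + 6 = 19
Critical path = longest path = max(15, 19) = 19

19


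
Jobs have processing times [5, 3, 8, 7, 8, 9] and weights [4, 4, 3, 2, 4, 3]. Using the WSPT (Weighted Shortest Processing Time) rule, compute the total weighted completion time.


Compute p/w ratios and sort ascending (WSPT): [(3, 4), (5, 4), (8, 4), (8, 3), (9, 3), (7, 2)]
Compute weighted completion times:
  Job (p=3,w=4): C=3, w*C=4*3=12
  Job (p=5,w=4): C=8, w*C=4*8=32
  Job (p=8,w=4): C=16, w*C=4*16=64
  Job (p=8,w=3): C=24, w*C=3*24=72
  Job (p=9,w=3): C=33, w*C=3*33=99
  Job (p=7,w=2): C=40, w*C=2*40=80
Total weighted completion time = 359

359


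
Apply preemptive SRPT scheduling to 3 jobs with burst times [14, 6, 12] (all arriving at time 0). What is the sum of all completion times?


Since all jobs arrive at t=0, SRPT equals SPT ordering.
SPT order: [6, 12, 14]
Completion times:
  Job 1: p=6, C=6
  Job 2: p=12, C=18
  Job 3: p=14, C=32
Total completion time = 6 + 18 + 32 = 56

56


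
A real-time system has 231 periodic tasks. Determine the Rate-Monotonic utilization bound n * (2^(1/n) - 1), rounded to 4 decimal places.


Compute 2^(1/231) = 1.0030051436
Subtract 1: 1.0030051436 - 1 = 0.0030051436
Multiply by n: 231 * 0.0030051436 = 0.6941881716
Round to 4 dp: 0.6942

0.6942


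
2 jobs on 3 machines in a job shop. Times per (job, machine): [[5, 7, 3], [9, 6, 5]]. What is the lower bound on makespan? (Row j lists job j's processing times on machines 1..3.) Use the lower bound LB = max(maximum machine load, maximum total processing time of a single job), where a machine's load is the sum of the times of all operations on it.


Machine loads:
  Machine 1: 5 + 9 = 14
  Machine 2: 7 + 6 = 13
  Machine 3: 3 + 5 = 8
Max machine load = 14
Job totals:
  Job 1: 15
  Job 2: 20
Max job total = 20
Lower bound = max(14, 20) = 20

20


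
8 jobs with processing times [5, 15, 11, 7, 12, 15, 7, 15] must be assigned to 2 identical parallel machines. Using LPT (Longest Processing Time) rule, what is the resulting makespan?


Sort jobs in decreasing order (LPT): [15, 15, 15, 12, 11, 7, 7, 5]
Assign each job to the least loaded machine:
  Machine 1: jobs [15, 15, 7, 7], load = 44
  Machine 2: jobs [15, 12, 11, 5], load = 43
Makespan = max load = 44

44


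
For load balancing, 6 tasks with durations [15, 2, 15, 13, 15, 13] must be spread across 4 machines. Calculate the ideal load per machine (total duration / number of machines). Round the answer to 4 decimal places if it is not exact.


Total processing time = 15 + 2 + 15 + 13 + 15 + 13 = 73
Number of machines = 4
Ideal balanced load = 73 / 4 = 18.25

18.25


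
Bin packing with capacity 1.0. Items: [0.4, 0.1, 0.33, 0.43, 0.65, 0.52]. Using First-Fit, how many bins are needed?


Place items sequentially using First-Fit:
  Item 0.4 -> new Bin 1
  Item 0.1 -> Bin 1 (now 0.5)
  Item 0.33 -> Bin 1 (now 0.83)
  Item 0.43 -> new Bin 2
  Item 0.65 -> new Bin 3
  Item 0.52 -> Bin 2 (now 0.95)
Total bins used = 3

3


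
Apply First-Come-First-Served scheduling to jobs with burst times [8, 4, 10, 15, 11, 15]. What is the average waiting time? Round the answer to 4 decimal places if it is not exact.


FCFS order (as given): [8, 4, 10, 15, 11, 15]
Waiting times:
  Job 1: wait = 0
  Job 2: wait = 8
  Job 3: wait = 12
  Job 4: wait = 22
  Job 5: wait = 37
  Job 6: wait = 48
Sum of waiting times = 127
Average waiting time = 127/6 = 21.1667

21.1667


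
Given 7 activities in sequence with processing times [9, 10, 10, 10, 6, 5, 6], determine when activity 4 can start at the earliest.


Activity 4 starts after activities 1 through 3 complete.
Predecessor durations: [9, 10, 10]
ES = 9 + 10 + 10 = 29

29


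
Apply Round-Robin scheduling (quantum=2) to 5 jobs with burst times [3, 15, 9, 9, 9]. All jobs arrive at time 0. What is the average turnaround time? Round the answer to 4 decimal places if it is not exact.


Time quantum = 2
Execution trace:
  J1 runs 2 units, time = 2
  J2 runs 2 units, time = 4
  J3 runs 2 units, time = 6
  J4 runs 2 units, time = 8
  J5 runs 2 units, time = 10
  J1 runs 1 units, time = 11
  J2 runs 2 units, time = 13
  J3 runs 2 units, time = 15
  J4 runs 2 units, time = 17
  J5 runs 2 units, time = 19
  J2 runs 2 units, time = 21
  J3 runs 2 units, time = 23
  J4 runs 2 units, time = 25
  J5 runs 2 units, time = 27
  J2 runs 2 units, time = 29
  J3 runs 2 units, time = 31
  J4 runs 2 units, time = 33
  J5 runs 2 units, time = 35
  J2 runs 2 units, time = 37
  J3 runs 1 units, time = 38
  J4 runs 1 units, time = 39
  J5 runs 1 units, time = 40
  J2 runs 2 units, time = 42
  J2 runs 2 units, time = 44
  J2 runs 1 units, time = 45
Finish times: [11, 45, 38, 39, 40]
Average turnaround = 173/5 = 34.6

34.6


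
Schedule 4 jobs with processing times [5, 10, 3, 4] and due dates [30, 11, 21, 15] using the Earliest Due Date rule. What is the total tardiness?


Sort by due date (EDD order): [(10, 11), (4, 15), (3, 21), (5, 30)]
Compute completion times and tardiness:
  Job 1: p=10, d=11, C=10, tardiness=max(0,10-11)=0
  Job 2: p=4, d=15, C=14, tardiness=max(0,14-15)=0
  Job 3: p=3, d=21, C=17, tardiness=max(0,17-21)=0
  Job 4: p=5, d=30, C=22, tardiness=max(0,22-30)=0
Total tardiness = 0

0


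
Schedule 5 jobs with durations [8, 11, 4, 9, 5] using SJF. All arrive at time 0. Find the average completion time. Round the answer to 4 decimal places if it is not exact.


SJF order (ascending): [4, 5, 8, 9, 11]
Completion times:
  Job 1: burst=4, C=4
  Job 2: burst=5, C=9
  Job 3: burst=8, C=17
  Job 4: burst=9, C=26
  Job 5: burst=11, C=37
Average completion = 93/5 = 18.6

18.6


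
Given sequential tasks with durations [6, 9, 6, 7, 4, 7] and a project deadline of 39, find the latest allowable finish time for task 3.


LF(activity 3) = deadline - sum of successor durations
Successors: activities 4 through 6 with durations [7, 4, 7]
Sum of successor durations = 18
LF = 39 - 18 = 21

21


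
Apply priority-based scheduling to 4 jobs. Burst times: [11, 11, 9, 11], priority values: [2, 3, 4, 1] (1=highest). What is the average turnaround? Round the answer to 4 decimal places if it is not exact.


Sort by priority (ascending = highest first):
Order: [(1, 11), (2, 11), (3, 11), (4, 9)]
Completion times:
  Priority 1, burst=11, C=11
  Priority 2, burst=11, C=22
  Priority 3, burst=11, C=33
  Priority 4, burst=9, C=42
Average turnaround = 108/4 = 27.0

27.0


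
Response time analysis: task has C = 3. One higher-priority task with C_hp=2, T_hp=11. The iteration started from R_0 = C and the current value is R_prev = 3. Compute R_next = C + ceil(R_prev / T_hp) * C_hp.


R_next = C + ceil(R_prev / T_hp) * C_hp
ceil(3 / 11) = ceil(0.2727) = 1
Interference = 1 * 2 = 2
R_next = 3 + 2 = 5

5


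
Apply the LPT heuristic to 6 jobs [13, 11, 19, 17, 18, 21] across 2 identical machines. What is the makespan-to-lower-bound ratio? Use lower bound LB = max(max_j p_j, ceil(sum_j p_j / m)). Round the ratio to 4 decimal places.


LPT order: [21, 19, 18, 17, 13, 11]
Machine loads after assignment: [49, 50]
LPT makespan = 50
Lower bound = max(max_job, ceil(total/2)) = max(21, 50) = 50
Ratio = 50 / 50 = 1.0

1.0


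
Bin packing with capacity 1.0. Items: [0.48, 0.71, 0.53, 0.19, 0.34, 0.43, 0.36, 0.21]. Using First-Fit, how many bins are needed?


Place items sequentially using First-Fit:
  Item 0.48 -> new Bin 1
  Item 0.71 -> new Bin 2
  Item 0.53 -> new Bin 3
  Item 0.19 -> Bin 1 (now 0.67)
  Item 0.34 -> Bin 3 (now 0.87)
  Item 0.43 -> new Bin 4
  Item 0.36 -> Bin 4 (now 0.79)
  Item 0.21 -> Bin 1 (now 0.88)
Total bins used = 4

4


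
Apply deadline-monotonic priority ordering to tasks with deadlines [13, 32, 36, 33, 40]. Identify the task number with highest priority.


Sort tasks by relative deadline (ascending):
  Task 1: deadline = 13
  Task 2: deadline = 32
  Task 4: deadline = 33
  Task 3: deadline = 36
  Task 5: deadline = 40
Priority order (highest first): [1, 2, 4, 3, 5]
Highest priority task = 1

1


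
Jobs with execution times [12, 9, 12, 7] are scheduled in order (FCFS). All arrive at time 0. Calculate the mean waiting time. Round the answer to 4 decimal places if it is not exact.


FCFS order (as given): [12, 9, 12, 7]
Waiting times:
  Job 1: wait = 0
  Job 2: wait = 12
  Job 3: wait = 21
  Job 4: wait = 33
Sum of waiting times = 66
Average waiting time = 66/4 = 16.5

16.5


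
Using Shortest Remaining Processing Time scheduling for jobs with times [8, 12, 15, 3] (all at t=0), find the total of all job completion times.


Since all jobs arrive at t=0, SRPT equals SPT ordering.
SPT order: [3, 8, 12, 15]
Completion times:
  Job 1: p=3, C=3
  Job 2: p=8, C=11
  Job 3: p=12, C=23
  Job 4: p=15, C=38
Total completion time = 3 + 11 + 23 + 38 = 75

75


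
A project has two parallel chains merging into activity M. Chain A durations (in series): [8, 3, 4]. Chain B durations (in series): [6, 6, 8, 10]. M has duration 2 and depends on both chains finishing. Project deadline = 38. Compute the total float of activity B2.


Forward pass: ES(B2) = sum of predecessors on chain B = 6
EF = ES + duration = 6 + 6 = 12
Backward pass: LF(M) = deadline = 38; LS(M) = 38 - 2 = 36
LF(B2) = LS(M) - sum(successors on chain B) = 36 - 18 = 18
LS = LF - duration = 18 - 6 = 12
Total float = LS - ES = 12 - 6 = 6

6


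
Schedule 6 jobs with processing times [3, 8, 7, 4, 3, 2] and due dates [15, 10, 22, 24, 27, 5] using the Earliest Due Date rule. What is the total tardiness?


Sort by due date (EDD order): [(2, 5), (8, 10), (3, 15), (7, 22), (4, 24), (3, 27)]
Compute completion times and tardiness:
  Job 1: p=2, d=5, C=2, tardiness=max(0,2-5)=0
  Job 2: p=8, d=10, C=10, tardiness=max(0,10-10)=0
  Job 3: p=3, d=15, C=13, tardiness=max(0,13-15)=0
  Job 4: p=7, d=22, C=20, tardiness=max(0,20-22)=0
  Job 5: p=4, d=24, C=24, tardiness=max(0,24-24)=0
  Job 6: p=3, d=27, C=27, tardiness=max(0,27-27)=0
Total tardiness = 0

0


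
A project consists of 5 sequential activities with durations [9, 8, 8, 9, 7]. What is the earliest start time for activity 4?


Activity 4 starts after activities 1 through 3 complete.
Predecessor durations: [9, 8, 8]
ES = 9 + 8 + 8 = 25

25


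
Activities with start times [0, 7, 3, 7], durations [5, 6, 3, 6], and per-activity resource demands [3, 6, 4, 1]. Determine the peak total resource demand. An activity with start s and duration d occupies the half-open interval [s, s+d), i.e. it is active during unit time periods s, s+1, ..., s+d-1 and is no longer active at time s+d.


Each activity i is active on [start_i, start_i + duration_i).
Compute total resource usage per time slot:
  t=0: active resources = [3], total = 3
  t=1: active resources = [3], total = 3
  t=2: active resources = [3], total = 3
  t=3: active resources = [3, 4], total = 7
  t=4: active resources = [3, 4], total = 7
  t=5: active resources = [4], total = 4
  t=6: active resources = [], total = 0
  t=7: active resources = [6, 1], total = 7
  t=8: active resources = [6, 1], total = 7
  t=9: active resources = [6, 1], total = 7
  t=10: active resources = [6, 1], total = 7
  t=11: active resources = [6, 1], total = 7
  t=12: active resources = [6, 1], total = 7
Peak resource demand = 7

7


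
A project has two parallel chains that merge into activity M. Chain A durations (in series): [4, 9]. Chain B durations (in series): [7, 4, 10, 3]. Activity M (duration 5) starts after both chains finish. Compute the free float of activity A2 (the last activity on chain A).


ES(A2) = sum of predecessors on chain A = 4
EF(A2) = ES + duration = 4 + 9 = 13
Successor of A2 is M. ES(M) = max(sum(A), sum(B)) = max(13, 24) = 24
Free float = ES(successor) - EF(current) = 24 - 13 = 11

11


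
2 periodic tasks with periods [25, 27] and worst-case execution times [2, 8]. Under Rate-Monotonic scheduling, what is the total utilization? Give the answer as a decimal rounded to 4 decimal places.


Compute individual utilizations (exact fractions):
  Task 1: C/T = 2/25 (approx. 0.08)
  Task 2: C/T = 8/27 (approx. 0.2963)
Total utilization U = 2/25 + 8/27 = 254/675
Rounded to 4 decimal places: U = 0.3763
RM (Liu & Layland) bound for 2 tasks = 0.828427; compare with U = 254/675 (approx. 0.376296)
U <= bound, so schedulable by RM sufficient condition.

0.3763


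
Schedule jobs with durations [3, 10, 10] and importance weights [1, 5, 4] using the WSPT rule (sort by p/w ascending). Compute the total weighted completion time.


Compute p/w ratios and sort ascending (WSPT): [(10, 5), (10, 4), (3, 1)]
Compute weighted completion times:
  Job (p=10,w=5): C=10, w*C=5*10=50
  Job (p=10,w=4): C=20, w*C=4*20=80
  Job (p=3,w=1): C=23, w*C=1*23=23
Total weighted completion time = 153

153


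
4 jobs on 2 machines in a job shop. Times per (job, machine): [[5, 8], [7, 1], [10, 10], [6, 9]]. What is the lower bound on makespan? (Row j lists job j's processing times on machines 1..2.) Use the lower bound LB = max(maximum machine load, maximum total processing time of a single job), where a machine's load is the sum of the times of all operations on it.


Machine loads:
  Machine 1: 5 + 7 + 10 + 6 = 28
  Machine 2: 8 + 1 + 10 + 9 = 28
Max machine load = 28
Job totals:
  Job 1: 13
  Job 2: 8
  Job 3: 20
  Job 4: 15
Max job total = 20
Lower bound = max(28, 20) = 28

28


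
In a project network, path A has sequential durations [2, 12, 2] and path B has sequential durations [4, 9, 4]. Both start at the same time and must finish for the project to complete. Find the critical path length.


Path A total = 2 + 12 + 2 = 16
Path B total = 4 + 9 + 4 = 17
Critical path = longest path = max(16, 17) = 17

17


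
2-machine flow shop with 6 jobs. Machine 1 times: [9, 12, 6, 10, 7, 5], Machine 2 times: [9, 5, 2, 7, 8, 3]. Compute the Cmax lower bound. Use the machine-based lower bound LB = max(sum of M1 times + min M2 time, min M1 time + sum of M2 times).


LB1 = sum(M1 times) + min(M2 times) = 49 + 2 = 51
LB2 = min(M1 times) + sum(M2 times) = 5 + 34 = 39
Lower bound = max(LB1, LB2) = max(51, 39) = 51

51


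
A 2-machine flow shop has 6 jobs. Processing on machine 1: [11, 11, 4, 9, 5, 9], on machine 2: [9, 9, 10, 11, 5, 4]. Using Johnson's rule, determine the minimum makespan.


Apply Johnson's rule:
  Group 1 (a <= b): [(3, 4, 10), (5, 5, 5), (4, 9, 11)]
  Group 2 (a > b): [(1, 11, 9), (2, 11, 9), (6, 9, 4)]
Optimal job order: [3, 5, 4, 1, 2, 6]
Schedule:
  Job 3: M1 done at 4, M2 done at 14
  Job 5: M1 done at 9, M2 done at 19
  Job 4: M1 done at 18, M2 done at 30
  Job 1: M1 done at 29, M2 done at 39
  Job 2: M1 done at 40, M2 done at 49
  Job 6: M1 done at 49, M2 done at 53
Makespan = 53

53


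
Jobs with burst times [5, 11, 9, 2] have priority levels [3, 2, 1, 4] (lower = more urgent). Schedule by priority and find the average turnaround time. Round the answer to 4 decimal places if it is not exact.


Sort by priority (ascending = highest first):
Order: [(1, 9), (2, 11), (3, 5), (4, 2)]
Completion times:
  Priority 1, burst=9, C=9
  Priority 2, burst=11, C=20
  Priority 3, burst=5, C=25
  Priority 4, burst=2, C=27
Average turnaround = 81/4 = 20.25

20.25


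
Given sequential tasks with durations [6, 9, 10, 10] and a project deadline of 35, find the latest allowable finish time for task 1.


LF(activity 1) = deadline - sum of successor durations
Successors: activities 2 through 4 with durations [9, 10, 10]
Sum of successor durations = 29
LF = 35 - 29 = 6

6


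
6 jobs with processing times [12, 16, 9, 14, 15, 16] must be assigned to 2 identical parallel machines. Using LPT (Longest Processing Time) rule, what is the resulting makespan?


Sort jobs in decreasing order (LPT): [16, 16, 15, 14, 12, 9]
Assign each job to the least loaded machine:
  Machine 1: jobs [16, 15, 9], load = 40
  Machine 2: jobs [16, 14, 12], load = 42
Makespan = max load = 42

42


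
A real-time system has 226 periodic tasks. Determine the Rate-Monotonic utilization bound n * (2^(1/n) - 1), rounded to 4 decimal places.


Compute 2^(1/226) = 1.0030717310
Subtract 1: 1.0030717310 - 1 = 0.0030717310
Multiply by n: 226 * 0.0030717310 = 0.6942112060
Round to 4 dp: 0.6942

0.6942


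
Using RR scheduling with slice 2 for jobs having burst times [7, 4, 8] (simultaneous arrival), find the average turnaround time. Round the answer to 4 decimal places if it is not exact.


Time quantum = 2
Execution trace:
  J1 runs 2 units, time = 2
  J2 runs 2 units, time = 4
  J3 runs 2 units, time = 6
  J1 runs 2 units, time = 8
  J2 runs 2 units, time = 10
  J3 runs 2 units, time = 12
  J1 runs 2 units, time = 14
  J3 runs 2 units, time = 16
  J1 runs 1 units, time = 17
  J3 runs 2 units, time = 19
Finish times: [17, 10, 19]
Average turnaround = 46/3 = 15.3333

15.3333


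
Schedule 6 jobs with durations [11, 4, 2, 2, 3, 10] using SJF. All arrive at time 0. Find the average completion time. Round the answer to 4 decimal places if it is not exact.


SJF order (ascending): [2, 2, 3, 4, 10, 11]
Completion times:
  Job 1: burst=2, C=2
  Job 2: burst=2, C=4
  Job 3: burst=3, C=7
  Job 4: burst=4, C=11
  Job 5: burst=10, C=21
  Job 6: burst=11, C=32
Average completion = 77/6 = 12.8333

12.8333


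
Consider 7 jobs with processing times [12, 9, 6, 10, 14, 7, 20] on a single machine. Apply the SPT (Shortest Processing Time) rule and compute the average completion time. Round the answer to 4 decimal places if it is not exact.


Sort jobs by processing time (SPT order): [6, 7, 9, 10, 12, 14, 20]
Compute completion times sequentially:
  Job 1: processing = 6, completes at 6
  Job 2: processing = 7, completes at 13
  Job 3: processing = 9, completes at 22
  Job 4: processing = 10, completes at 32
  Job 5: processing = 12, completes at 44
  Job 6: processing = 14, completes at 58
  Job 7: processing = 20, completes at 78
Sum of completion times = 253
Average completion time = 253/7 = 36.1429

36.1429
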